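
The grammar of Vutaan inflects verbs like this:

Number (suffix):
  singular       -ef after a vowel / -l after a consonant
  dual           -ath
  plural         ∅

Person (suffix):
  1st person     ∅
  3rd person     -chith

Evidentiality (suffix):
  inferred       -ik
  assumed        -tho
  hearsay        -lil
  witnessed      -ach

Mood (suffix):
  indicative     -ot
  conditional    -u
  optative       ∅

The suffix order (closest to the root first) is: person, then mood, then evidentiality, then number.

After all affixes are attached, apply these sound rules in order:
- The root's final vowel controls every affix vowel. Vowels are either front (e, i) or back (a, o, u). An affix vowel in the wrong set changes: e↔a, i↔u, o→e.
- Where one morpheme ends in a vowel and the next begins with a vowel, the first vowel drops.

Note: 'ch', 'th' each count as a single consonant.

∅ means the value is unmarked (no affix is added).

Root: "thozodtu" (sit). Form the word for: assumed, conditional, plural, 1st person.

person = 1st person: zero marking, form stays thozodtu.
Attach mood conditional -u → thozodtuu.
Attach evidentiality assumed -tho → thozodtuutho.
number = plural: zero marking, form stays thozodtuutho.
Vowel harmony: no change.
Apply vowel deletion: thozodtuutho → thozodtutho.

thozodtutho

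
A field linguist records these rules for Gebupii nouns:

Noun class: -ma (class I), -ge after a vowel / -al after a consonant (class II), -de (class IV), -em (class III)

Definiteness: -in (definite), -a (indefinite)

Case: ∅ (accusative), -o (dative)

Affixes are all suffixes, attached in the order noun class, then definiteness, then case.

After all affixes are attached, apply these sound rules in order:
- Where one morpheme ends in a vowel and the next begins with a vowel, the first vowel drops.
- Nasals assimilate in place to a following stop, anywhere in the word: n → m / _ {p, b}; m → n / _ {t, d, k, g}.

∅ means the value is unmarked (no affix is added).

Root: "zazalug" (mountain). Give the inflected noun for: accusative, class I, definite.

Attach noun class class I -ma → zazalugma.
Attach definiteness definite -in → zazalugmain.
case = accusative: zero marking, form stays zazalugmain.
Apply vowel deletion: zazalugmain → zazalugmin.
Nasal assimilation: no change.

zazalugmin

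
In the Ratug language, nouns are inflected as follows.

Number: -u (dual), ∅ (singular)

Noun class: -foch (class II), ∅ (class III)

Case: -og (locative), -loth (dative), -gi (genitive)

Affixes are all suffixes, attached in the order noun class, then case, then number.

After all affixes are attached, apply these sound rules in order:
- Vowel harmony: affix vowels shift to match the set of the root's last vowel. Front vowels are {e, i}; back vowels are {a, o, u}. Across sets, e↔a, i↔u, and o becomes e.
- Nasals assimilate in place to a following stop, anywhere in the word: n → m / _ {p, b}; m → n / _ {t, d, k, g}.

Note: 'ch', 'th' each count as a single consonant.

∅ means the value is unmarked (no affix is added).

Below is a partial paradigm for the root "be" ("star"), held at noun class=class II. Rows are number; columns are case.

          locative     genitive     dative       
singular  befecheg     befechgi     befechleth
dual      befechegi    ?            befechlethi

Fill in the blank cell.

Attach noun class class II -foch → befoch.
Attach case genitive -gi → befochgi.
Attach number dual -u → befochgiu.
Apply vowel harmony: befochgiu → befechgii.
Nasal assimilation: no change.

befechgii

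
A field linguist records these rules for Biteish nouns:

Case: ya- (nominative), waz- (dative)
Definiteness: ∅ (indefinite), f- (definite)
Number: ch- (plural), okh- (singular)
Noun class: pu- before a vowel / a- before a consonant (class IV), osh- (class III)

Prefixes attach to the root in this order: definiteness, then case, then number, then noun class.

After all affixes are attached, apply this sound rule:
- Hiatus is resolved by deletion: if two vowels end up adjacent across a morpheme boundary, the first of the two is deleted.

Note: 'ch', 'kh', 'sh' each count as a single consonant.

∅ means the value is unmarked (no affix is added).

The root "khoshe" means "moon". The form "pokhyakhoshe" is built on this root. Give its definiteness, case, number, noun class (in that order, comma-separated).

indefinite, nominative, singular, class IV

Segment: pu-okh-ya-khoshe.
definiteness: ∅ → indefinite.
case: ya- → nominative.
number: okh- → singular.
noun class: pu/a- → class IV.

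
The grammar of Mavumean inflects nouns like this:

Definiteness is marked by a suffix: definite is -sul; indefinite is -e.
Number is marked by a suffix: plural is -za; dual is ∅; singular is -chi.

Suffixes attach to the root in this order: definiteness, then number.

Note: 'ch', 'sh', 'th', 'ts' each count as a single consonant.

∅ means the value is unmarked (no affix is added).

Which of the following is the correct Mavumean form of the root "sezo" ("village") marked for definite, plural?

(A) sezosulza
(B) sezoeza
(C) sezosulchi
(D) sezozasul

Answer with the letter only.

A

Attach definiteness definite -sul → sezosul.
Attach number plural -za → sezosulza.
So the correct form is sezosulza, option (A).
(B) sezoeza is wrong: it uses indefinite instead of definite for definiteness.
(C) sezosulchi is wrong: it uses singular instead of plural for number.
(D) sezozasul is wrong: it has the affixes in the wrong order.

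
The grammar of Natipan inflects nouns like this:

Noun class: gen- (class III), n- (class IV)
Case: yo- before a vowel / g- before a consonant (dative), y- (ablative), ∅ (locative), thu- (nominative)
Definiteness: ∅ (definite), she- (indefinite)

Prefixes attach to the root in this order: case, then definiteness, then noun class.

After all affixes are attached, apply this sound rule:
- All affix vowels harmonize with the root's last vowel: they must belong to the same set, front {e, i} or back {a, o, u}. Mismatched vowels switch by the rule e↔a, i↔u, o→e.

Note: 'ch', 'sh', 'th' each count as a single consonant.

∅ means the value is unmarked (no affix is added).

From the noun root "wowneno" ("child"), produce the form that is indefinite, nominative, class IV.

nshathuwowneno

Attach case nominative thu- → thuwowneno.
Attach definiteness indefinite she- → shethuwowneno.
Attach noun class class IV n- → nshethuwowneno.
Apply vowel harmony: nshethuwowneno → nshathuwowneno.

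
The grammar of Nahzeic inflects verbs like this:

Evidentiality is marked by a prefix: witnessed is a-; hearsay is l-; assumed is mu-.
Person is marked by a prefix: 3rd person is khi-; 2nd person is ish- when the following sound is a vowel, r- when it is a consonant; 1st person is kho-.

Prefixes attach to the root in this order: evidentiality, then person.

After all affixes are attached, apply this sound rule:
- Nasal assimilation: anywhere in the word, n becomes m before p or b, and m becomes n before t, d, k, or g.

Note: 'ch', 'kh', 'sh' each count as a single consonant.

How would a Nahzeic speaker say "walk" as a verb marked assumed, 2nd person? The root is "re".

rmure

Attach evidentiality assumed mu- → mure.
Attach person 2nd person r- (before consonant 'm') → rmure.
Nasal assimilation: no change.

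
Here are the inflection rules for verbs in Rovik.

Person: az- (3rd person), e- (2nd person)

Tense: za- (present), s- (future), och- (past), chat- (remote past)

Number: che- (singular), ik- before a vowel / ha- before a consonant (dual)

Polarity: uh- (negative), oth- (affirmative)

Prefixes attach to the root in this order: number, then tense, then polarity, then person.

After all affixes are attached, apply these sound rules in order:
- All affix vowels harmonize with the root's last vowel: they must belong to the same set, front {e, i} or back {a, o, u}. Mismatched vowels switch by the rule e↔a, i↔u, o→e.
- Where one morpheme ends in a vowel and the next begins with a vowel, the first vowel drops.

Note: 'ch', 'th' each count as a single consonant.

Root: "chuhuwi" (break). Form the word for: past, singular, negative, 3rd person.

Attach number singular che- → chechuhuwi.
Attach tense past och- → ochchechuhuwi.
Attach polarity negative uh- → uhochchechuhuwi.
Attach person 3rd person az- → azuhochchechuhuwi.
Apply vowel harmony: azuhochchechuhuwi → ezihechchechuhuwi.
Vowel deletion: no change.

ezihechchechuhuwi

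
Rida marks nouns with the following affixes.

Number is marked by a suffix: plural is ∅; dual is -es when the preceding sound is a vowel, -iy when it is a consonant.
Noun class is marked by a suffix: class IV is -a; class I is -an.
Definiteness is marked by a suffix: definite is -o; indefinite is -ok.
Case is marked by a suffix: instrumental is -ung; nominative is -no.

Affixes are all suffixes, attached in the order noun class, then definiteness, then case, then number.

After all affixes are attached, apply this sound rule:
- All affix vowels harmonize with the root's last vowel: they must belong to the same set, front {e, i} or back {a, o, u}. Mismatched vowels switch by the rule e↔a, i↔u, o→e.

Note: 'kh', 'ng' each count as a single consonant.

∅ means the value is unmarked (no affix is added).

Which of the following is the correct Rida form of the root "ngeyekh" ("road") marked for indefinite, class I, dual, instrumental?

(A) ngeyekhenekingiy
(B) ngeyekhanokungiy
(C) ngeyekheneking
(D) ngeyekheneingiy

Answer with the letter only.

A

Attach noun class class I -an → ngeyekhan.
Attach definiteness indefinite -ok → ngeyekhanok.
Attach case instrumental -ung → ngeyekhanokung.
Attach number dual -iy (after consonant 'ng') → ngeyekhanokungiy.
Apply vowel harmony: ngeyekhanokungiy → ngeyekhenekingiy.
So the correct form is ngeyekhenekingiy, option (A).
(B) ngeyekhanokungiy is wrong: it fails to apply the sound rule(s).
(D) ngeyekheneingiy is wrong: it uses definite instead of indefinite for definiteness.
(C) ngeyekheneking is wrong: it uses plural instead of dual for number.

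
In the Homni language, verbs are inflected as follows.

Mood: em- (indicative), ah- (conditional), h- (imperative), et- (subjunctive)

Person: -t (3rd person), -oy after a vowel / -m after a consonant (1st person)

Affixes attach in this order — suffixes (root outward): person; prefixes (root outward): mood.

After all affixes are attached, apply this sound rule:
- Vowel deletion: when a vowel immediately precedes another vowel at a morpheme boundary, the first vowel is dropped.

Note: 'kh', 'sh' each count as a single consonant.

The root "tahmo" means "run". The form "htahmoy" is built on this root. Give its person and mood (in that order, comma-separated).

Segment: h-tahmo-oy.
person: -oy/m → 1st person.
mood: h- → imperative.

1st person, imperative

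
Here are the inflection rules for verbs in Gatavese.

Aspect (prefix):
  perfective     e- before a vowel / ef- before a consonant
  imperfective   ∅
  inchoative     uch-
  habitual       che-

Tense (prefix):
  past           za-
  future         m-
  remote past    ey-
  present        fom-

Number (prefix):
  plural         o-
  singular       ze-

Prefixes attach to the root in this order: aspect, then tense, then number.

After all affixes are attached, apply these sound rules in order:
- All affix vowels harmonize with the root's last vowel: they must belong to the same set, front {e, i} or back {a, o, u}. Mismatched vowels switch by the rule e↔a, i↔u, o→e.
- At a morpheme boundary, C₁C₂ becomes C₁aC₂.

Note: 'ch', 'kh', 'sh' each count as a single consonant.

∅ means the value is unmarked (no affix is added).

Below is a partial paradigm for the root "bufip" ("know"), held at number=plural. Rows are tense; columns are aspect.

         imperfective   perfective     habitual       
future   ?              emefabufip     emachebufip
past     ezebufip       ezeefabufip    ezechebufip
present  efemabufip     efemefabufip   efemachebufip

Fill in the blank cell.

emabufip

aspect = imperfective: zero marking, form stays bufip.
Attach tense future m- → mbufip.
Attach number plural o- → ombufip.
Apply vowel harmony: ombufip → embufip.
Apply epenthesis: embufip → emabufip.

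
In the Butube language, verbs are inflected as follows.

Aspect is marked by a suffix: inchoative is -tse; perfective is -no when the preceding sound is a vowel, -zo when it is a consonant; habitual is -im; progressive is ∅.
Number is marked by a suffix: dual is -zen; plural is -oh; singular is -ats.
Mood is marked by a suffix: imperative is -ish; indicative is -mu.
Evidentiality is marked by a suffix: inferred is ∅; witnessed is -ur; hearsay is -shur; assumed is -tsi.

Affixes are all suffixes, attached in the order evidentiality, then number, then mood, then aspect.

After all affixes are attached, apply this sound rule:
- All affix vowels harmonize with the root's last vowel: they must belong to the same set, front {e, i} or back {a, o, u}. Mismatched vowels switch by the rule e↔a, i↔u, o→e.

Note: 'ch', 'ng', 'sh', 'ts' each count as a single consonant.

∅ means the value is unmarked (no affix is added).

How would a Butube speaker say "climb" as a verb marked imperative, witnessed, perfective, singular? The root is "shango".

shangouratsushzo

Attach evidentiality witnessed -ur → shangour.
Attach number singular -ats → shangourats.
Attach mood imperative -ish → shangouratsish.
Attach aspect perfective -zo (after consonant 'sh') → shangouratsishzo.
Apply vowel harmony: shangouratsishzo → shangouratsushzo.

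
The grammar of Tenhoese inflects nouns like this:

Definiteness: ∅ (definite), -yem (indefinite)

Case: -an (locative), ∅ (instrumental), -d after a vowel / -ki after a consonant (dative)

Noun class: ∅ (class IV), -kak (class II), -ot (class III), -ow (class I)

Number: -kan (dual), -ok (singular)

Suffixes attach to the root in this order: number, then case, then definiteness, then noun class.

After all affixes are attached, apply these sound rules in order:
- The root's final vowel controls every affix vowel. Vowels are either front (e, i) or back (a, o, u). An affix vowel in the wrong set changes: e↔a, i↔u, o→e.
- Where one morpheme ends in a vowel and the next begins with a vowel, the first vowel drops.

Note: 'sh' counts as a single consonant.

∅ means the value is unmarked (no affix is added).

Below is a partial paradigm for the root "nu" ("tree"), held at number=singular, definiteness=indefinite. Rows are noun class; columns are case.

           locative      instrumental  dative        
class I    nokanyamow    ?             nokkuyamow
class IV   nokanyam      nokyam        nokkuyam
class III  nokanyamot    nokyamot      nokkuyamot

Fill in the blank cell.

Attach number singular -ok → nuok.
case = instrumental: zero marking, form stays nuok.
Attach definiteness indefinite -yem → nuokyem.
Attach noun class class I -ow → nuokyemow.
Apply vowel harmony: nuokyemow → nuokyamow.
Apply vowel deletion: nuokyamow → nokyamow.

nokyamow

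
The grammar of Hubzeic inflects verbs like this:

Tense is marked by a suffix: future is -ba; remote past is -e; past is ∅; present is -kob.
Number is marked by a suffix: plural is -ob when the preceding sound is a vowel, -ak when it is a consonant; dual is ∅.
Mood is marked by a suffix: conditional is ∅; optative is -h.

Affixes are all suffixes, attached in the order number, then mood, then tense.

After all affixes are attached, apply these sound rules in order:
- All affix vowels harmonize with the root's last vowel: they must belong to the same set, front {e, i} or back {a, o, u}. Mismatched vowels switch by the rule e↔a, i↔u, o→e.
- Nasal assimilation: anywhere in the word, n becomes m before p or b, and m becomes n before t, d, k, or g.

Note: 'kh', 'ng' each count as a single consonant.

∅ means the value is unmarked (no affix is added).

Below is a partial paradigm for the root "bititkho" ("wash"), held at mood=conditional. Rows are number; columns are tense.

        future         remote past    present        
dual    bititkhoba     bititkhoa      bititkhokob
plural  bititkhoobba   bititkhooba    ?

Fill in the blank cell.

Attach number plural -ob (after vowel 'o') → bititkhoob.
mood = conditional: zero marking, form stays bititkhoob.
Attach tense present -kob → bititkhoobkob.
Vowel harmony: no change.
Nasal assimilation: no change.

bititkhoobkob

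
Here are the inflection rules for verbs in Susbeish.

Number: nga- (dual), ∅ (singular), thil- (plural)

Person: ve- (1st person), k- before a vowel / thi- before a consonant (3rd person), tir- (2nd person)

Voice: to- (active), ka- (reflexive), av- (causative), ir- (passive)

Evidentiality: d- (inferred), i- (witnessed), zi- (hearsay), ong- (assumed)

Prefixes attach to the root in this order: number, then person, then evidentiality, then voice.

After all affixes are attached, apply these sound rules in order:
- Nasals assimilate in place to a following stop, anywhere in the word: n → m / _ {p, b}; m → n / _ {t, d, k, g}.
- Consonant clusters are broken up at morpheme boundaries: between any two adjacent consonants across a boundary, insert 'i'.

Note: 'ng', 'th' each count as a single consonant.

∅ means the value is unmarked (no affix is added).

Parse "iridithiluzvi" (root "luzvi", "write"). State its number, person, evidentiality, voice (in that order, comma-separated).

singular, 3rd person, inferred, passive

Segment: ir-d-thi-luzvi.
number: ∅ → singular.
person: k/thi- → 3rd person.
evidentiality: d- → inferred.
voice: ir- → passive.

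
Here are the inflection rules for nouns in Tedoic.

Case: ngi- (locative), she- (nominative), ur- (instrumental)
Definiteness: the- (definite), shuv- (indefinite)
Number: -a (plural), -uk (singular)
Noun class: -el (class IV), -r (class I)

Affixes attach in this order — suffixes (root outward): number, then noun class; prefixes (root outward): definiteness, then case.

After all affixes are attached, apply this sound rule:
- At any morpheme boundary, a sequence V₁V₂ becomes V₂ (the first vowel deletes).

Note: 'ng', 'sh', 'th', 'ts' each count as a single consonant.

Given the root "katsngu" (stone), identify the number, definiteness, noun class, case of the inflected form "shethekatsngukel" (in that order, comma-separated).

Segment: she-the-katsngu-uk-el.
number: -uk → singular.
definiteness: the- → definite.
noun class: -el → class IV.
case: she- → nominative.

singular, definite, class IV, nominative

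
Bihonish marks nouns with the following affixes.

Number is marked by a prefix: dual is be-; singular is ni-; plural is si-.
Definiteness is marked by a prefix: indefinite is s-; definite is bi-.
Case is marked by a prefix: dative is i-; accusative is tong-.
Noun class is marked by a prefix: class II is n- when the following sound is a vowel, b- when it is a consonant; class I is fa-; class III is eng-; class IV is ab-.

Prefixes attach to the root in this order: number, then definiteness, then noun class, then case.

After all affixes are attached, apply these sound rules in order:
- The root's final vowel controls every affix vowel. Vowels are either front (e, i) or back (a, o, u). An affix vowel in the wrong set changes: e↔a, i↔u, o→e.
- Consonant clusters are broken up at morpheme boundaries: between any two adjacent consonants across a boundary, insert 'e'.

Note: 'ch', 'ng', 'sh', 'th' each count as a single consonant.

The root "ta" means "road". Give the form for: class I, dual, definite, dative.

Attach number dual be- → beta.
Attach definiteness definite bi- → bibeta.
Attach noun class class I fa- → fabibeta.
Attach case dative i- → ifabibeta.
Apply vowel harmony: ifabibeta → ufabubata.
Epenthesis: no change.

ufabubata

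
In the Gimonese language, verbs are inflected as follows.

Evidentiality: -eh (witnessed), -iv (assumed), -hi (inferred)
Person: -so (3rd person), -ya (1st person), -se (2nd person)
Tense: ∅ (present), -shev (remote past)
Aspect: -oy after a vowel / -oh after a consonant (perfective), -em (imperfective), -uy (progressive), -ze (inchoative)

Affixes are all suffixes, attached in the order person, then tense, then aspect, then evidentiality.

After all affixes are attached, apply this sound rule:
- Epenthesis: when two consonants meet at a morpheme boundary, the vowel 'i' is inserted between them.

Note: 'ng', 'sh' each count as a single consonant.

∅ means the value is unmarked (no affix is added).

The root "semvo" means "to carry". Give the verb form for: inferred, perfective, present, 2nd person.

semvoseoyihi

Attach person 2nd person -se → semvose.
tense = present: zero marking, form stays semvose.
Attach aspect perfective -oy (after vowel 'e') → semvoseoy.
Attach evidentiality inferred -hi → semvoseoyhi.
Apply epenthesis: semvoseoyhi → semvoseoyihi.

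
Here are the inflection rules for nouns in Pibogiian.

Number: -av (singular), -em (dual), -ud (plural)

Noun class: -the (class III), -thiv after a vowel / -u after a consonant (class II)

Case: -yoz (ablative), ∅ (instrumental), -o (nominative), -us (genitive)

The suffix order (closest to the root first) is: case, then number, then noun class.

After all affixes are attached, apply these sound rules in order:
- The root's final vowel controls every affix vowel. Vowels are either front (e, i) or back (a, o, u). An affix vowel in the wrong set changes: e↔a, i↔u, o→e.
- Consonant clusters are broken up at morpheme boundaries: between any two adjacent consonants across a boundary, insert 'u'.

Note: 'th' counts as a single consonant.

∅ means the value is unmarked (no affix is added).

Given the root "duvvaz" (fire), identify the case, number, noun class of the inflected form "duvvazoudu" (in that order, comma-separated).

nominative, plural, class II

Segment: duvvaz-o-ud-u.
case: -o → nominative.
number: -ud → plural.
noun class: -thiv/u → class II.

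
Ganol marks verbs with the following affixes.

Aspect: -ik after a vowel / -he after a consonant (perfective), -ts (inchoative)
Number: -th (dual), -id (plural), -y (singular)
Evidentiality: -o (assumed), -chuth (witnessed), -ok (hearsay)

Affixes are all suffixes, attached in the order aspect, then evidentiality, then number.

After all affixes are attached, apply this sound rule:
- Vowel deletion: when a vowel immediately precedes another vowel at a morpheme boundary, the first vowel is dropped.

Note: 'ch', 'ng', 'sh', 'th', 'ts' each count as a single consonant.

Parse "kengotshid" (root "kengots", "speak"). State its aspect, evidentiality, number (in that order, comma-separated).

perfective, assumed, plural

Segment: kengots-he-o-id.
aspect: -ik/he → perfective.
evidentiality: -o → assumed.
number: -id → plural.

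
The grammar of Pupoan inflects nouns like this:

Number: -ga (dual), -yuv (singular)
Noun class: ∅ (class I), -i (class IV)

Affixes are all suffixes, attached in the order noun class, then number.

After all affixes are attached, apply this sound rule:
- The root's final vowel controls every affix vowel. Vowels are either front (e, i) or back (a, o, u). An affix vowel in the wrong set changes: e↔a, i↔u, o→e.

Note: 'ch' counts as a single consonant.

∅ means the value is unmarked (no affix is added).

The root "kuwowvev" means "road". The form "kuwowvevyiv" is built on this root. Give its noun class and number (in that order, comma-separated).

Segment: kuwowvev-yuv.
noun class: ∅ → class I.
number: -yuv → singular.

class I, singular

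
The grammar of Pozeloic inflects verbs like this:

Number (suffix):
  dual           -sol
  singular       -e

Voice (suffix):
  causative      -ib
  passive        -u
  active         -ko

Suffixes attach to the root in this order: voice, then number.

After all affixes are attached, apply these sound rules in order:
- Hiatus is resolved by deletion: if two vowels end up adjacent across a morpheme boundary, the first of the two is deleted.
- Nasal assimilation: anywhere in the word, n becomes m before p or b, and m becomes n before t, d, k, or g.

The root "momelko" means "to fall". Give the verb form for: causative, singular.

Attach voice causative -ib → momelkoib.
Attach number singular -e → momelkoibe.
Apply vowel deletion: momelkoibe → momelkibe.
Nasal assimilation: no change.

momelkibe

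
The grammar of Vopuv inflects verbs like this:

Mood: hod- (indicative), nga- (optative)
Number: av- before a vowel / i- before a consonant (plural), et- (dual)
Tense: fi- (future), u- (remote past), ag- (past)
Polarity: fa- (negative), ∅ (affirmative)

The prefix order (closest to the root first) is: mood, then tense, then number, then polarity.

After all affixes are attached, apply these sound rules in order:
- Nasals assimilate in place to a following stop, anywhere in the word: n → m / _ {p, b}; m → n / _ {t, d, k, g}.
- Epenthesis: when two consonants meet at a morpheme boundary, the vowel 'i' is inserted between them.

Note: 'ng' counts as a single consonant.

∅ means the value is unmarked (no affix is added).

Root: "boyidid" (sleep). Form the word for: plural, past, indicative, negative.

Attach mood indicative hod- → hodboyidid.
Attach tense past ag- → aghodboyidid.
Attach number plural av- (before vowel 'a') → avaghodboyidid.
Attach polarity negative fa- → faavaghodboyidid.
Nasal assimilation: no change.
Apply epenthesis: faavaghodboyidid → faavagihodiboyidid.

faavagihodiboyidid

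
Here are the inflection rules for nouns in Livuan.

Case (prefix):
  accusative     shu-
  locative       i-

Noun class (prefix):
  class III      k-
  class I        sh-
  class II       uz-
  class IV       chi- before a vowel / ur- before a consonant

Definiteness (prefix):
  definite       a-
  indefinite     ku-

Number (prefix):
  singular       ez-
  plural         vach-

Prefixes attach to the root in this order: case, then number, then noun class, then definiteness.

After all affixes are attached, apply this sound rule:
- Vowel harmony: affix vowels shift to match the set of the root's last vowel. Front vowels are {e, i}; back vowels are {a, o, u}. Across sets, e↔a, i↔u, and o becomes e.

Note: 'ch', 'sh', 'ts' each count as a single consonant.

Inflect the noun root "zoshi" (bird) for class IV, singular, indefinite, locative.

Attach case locative i- → izoshi.
Attach number singular ez- → ezizoshi.
Attach noun class class IV chi- (before vowel 'e') → chiezizoshi.
Attach definiteness indefinite ku- → kuchiezizoshi.
Apply vowel harmony: kuchiezizoshi → kichiezizoshi.

kichiezizoshi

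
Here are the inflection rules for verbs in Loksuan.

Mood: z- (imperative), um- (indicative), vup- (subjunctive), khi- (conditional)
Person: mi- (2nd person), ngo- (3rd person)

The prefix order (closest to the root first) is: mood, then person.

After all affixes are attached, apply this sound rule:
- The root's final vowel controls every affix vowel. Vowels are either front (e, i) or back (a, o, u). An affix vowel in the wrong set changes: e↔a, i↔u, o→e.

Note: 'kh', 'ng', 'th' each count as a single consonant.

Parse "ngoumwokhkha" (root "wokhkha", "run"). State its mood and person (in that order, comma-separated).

indicative, 3rd person

Segment: ngo-um-wokhkha.
mood: um- → indicative.
person: ngo- → 3rd person.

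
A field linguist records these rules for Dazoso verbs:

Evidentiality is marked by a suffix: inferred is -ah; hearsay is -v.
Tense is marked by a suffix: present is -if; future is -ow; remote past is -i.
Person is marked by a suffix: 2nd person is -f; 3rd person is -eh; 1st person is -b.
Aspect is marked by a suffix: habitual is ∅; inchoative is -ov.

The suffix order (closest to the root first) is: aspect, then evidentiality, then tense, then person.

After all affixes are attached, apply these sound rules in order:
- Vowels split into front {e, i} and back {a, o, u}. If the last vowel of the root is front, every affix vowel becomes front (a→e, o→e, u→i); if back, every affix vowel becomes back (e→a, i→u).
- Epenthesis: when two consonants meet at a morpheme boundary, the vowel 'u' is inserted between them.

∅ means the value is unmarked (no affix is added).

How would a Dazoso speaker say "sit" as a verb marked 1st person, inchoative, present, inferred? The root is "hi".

hievehifub

Attach aspect inchoative -ov → hiov.
Attach evidentiality inferred -ah → hiovah.
Attach tense present -if → hiovahif.
Attach person 1st person -b → hiovahifb.
Apply vowel harmony: hiovahifb → hievehifb.
Apply epenthesis: hievehifb → hievehifub.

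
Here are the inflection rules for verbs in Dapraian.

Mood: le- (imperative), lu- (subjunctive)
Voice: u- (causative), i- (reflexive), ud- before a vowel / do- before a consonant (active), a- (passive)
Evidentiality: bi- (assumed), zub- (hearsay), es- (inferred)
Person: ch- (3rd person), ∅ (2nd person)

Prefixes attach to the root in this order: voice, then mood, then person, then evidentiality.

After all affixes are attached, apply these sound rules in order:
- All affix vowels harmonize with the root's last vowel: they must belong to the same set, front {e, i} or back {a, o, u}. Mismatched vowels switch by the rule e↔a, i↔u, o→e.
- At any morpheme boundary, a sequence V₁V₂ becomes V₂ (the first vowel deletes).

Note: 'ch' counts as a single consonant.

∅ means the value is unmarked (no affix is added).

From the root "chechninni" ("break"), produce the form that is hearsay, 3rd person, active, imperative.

zibchledechechninni

Attach voice active do- (before consonant 'ch') → dochechninni.
Attach mood imperative le- → ledochechninni.
Attach person 3rd person ch- → chledochechninni.
Attach evidentiality hearsay zub- → zubchledochechninni.
Apply vowel harmony: zubchledochechninni → zibchledechechninni.
Vowel deletion: no change.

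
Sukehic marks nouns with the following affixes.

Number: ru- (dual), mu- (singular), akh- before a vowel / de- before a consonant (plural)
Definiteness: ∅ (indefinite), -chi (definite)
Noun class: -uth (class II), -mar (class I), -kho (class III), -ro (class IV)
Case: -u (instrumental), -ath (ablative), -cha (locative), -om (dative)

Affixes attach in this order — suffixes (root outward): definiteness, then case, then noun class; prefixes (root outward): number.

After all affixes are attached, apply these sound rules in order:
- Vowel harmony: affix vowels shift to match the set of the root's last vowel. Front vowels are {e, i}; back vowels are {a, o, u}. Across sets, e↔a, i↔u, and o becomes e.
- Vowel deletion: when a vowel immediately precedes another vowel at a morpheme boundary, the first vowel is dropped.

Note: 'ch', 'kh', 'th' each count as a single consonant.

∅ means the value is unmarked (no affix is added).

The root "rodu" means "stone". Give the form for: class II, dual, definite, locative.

ruroduchuchuth

Attach definiteness definite -chi → roduchi.
Attach case locative -cha → roduchicha.
Attach number dual ru- → ruroduchicha.
Attach noun class class II -uth → ruroduchichauth.
Apply vowel harmony: ruroduchichauth → ruroduchuchauth.
Apply vowel deletion: ruroduchuchauth → ruroduchuchuth.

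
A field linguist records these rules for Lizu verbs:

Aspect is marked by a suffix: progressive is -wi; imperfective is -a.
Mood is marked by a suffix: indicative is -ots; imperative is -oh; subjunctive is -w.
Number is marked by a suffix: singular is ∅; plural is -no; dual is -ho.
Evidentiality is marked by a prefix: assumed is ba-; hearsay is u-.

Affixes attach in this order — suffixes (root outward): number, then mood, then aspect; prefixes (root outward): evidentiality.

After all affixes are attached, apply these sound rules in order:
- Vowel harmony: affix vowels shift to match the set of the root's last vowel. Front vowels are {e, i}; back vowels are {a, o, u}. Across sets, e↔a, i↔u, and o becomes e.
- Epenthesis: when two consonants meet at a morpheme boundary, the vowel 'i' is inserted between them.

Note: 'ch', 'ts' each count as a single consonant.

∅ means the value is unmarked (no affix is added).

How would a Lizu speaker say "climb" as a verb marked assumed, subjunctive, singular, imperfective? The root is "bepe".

number = singular: zero marking, form stays bepe.
Attach mood subjunctive -w → bepew.
Attach aspect imperfective -a → bepewa.
Attach evidentiality assumed ba- → babepewa.
Apply vowel harmony: babepewa → bebepewe.
Epenthesis: no change.

bebepewe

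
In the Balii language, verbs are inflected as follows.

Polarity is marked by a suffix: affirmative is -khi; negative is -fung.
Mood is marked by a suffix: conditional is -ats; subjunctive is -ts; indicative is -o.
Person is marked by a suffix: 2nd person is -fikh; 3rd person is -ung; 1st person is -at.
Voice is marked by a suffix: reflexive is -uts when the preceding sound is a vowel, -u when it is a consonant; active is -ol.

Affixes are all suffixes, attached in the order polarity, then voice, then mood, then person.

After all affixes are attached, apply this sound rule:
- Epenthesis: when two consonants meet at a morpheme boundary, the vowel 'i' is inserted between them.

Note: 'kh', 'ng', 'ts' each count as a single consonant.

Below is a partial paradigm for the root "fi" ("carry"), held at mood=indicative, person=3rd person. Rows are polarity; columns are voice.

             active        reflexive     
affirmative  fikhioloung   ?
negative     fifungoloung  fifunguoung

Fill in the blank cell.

fikhiutsoung

Attach polarity affirmative -khi → fikhi.
Attach voice reflexive -uts (after vowel 'i') → fikhiuts.
Attach mood indicative -o → fikhiutso.
Attach person 3rd person -ung → fikhiutsoung.
Epenthesis: no change.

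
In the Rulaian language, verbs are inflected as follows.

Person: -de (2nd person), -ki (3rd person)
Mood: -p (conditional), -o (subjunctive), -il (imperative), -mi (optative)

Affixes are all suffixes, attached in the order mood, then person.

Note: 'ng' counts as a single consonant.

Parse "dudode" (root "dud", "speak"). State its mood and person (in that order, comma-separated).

Segment: dud-o-de.
mood: -o → subjunctive.
person: -de → 2nd person.

subjunctive, 2nd person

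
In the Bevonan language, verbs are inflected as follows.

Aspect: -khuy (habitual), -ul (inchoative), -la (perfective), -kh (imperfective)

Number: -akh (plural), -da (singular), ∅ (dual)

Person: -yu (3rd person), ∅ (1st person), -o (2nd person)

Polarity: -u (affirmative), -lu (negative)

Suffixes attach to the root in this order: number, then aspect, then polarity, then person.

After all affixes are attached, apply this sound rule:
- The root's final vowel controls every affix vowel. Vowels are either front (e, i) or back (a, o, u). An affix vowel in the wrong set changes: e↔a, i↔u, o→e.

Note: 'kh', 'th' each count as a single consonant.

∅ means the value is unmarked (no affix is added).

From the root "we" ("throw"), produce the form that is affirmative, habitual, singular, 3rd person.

Attach number singular -da → weda.
Attach aspect habitual -khuy → wedakhuy.
Attach polarity affirmative -u → wedakhuyu.
Attach person 3rd person -yu → wedakhuyuyu.
Apply vowel harmony: wedakhuyuyu → wedekhiyiyi.

wedekhiyiyi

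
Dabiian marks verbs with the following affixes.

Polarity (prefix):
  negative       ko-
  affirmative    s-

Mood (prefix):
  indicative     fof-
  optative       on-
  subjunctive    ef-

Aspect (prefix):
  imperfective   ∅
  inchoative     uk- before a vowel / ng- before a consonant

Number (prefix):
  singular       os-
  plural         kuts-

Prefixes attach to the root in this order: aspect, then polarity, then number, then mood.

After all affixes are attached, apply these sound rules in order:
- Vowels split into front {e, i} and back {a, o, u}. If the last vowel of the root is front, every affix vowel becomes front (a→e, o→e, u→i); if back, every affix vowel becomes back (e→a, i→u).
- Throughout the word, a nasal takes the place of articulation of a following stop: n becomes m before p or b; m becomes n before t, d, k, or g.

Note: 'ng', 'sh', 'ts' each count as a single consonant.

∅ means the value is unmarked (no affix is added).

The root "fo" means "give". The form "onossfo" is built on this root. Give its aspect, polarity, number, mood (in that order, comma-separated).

Segment: on-os-s-fo.
aspect: ∅ → imperfective.
polarity: s- → affirmative.
number: os- → singular.
mood: on- → optative.

imperfective, affirmative, singular, optative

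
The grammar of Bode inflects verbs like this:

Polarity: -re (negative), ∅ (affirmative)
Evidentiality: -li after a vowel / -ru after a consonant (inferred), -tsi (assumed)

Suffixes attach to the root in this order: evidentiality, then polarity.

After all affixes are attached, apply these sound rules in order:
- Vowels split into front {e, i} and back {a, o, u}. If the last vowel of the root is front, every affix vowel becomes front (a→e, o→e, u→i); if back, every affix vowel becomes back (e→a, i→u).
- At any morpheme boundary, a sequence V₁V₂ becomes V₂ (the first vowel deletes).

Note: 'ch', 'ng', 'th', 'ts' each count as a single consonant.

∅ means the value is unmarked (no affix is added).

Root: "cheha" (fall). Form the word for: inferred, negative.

Attach evidentiality inferred -li (after vowel 'a') → chehali.
Attach polarity negative -re → chehalire.
Apply vowel harmony: chehalire → chehalura.
Vowel deletion: no change.

chehalura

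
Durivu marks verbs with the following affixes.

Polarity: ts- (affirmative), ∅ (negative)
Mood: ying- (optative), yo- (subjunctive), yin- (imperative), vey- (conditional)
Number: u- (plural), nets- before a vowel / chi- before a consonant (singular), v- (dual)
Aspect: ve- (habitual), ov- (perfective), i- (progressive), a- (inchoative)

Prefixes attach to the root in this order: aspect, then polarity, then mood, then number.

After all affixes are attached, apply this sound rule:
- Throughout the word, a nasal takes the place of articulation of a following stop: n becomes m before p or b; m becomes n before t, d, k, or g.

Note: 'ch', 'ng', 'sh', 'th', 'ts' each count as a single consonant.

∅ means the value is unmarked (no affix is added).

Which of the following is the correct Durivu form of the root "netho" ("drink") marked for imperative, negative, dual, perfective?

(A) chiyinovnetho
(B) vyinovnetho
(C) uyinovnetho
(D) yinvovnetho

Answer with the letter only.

Attach aspect perfective ov- → ovnetho.
polarity = negative: zero marking, form stays ovnetho.
Attach mood imperative yin- → yinovnetho.
Attach number dual v- → vyinovnetho.
Nasal assimilation: no change.
So the correct form is vyinovnetho, option (B).
(C) uyinovnetho is wrong: it uses plural instead of dual for number.
(A) chiyinovnetho is wrong: it uses singular instead of dual for number.
(D) yinvovnetho is wrong: it has the affixes in the wrong order.

B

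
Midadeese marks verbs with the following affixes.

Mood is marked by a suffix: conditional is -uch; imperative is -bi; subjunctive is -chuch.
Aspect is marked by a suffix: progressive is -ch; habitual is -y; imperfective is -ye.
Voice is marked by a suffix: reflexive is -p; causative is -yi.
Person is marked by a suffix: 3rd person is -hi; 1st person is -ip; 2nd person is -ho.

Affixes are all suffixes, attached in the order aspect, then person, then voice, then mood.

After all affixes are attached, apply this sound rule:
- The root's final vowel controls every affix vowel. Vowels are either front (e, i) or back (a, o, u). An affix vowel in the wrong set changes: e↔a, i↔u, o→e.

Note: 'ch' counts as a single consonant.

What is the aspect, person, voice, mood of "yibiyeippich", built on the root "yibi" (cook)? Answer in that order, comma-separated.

imperfective, 1st person, reflexive, conditional

Segment: yibi-ye-ip-p-uch.
aspect: -ye → imperfective.
person: -ip → 1st person.
voice: -p → reflexive.
mood: -uch → conditional.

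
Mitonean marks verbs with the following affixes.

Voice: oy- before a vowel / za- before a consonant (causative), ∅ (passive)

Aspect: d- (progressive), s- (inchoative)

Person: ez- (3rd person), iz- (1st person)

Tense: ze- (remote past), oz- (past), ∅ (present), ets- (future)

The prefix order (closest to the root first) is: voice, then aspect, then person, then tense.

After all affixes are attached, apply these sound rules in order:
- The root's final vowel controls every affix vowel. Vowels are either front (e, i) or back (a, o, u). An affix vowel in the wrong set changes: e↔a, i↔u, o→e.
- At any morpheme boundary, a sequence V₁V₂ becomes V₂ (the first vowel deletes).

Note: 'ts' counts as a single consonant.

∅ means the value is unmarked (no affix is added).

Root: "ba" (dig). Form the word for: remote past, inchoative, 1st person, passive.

voice = passive: zero marking, form stays ba.
Attach aspect inchoative s- → sba.
Attach person 1st person iz- → izsba.
Attach tense remote past ze- → zeizsba.
Apply vowel harmony: zeizsba → zauzsba.
Apply vowel deletion: zauzsba → zuzsba.

zuzsba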